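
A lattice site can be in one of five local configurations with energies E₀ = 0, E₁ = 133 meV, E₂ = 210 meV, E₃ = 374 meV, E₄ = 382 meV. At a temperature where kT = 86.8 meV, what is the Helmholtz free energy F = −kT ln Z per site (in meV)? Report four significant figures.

Eᵢ/kT = 0, 1.53226, 2.41935, 4.30876, 4.40092.
Z = Σ e^(−Eᵢ/kT) = e^(−0) + e^(−1.53226) + e^(−2.41935) + e^(−4.30876) + e^(−4.40092) = 1.00000 + 0.216047 + 0.0889794 + 0.0134502 + 0.0122660 = 1.33074.
F = −kT ln Z = −86.8 × ln(1.33074) = −86.8 × 0.285735 = -24.80 meV.

-24.80 meV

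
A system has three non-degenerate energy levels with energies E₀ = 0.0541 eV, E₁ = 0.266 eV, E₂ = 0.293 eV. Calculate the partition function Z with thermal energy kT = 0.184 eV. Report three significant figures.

Eᵢ/kT = 0.29402, 1.4457, 1.5924.
Z = Σ e^(−Eᵢ/kT) = e^(−0.29402) + e^(−1.4457) + e^(−1.5924) = 0.74526 + 0.23558 + 0.20344 = 1.1843.

Z = 1.18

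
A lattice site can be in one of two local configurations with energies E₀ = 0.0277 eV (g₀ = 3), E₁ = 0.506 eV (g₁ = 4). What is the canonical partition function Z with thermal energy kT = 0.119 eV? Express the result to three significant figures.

Z = 2.43

Eᵢ/kT = 0.23277, 4.2521.
Z = Σ gᵢe^(−Eᵢ/kT) = 3·e^(−0.23277) + 4·e^(−4.2521) = 2.3770 + 0.056937 = 2.4339.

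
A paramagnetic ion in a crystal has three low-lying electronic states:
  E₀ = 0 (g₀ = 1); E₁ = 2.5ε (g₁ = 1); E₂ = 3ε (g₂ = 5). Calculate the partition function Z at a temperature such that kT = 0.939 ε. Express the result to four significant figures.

Z = 1.275

Eᵢ/kT = 0, 2.66241, 3.19489.
Z = Σ gᵢe^(−Eᵢ/kT) = 1·e^(−0) + 1·e^(−2.66241) + 5·e^(−3.19489) = 1.00000 + 0.0697798 + 0.204855 = 1.27463.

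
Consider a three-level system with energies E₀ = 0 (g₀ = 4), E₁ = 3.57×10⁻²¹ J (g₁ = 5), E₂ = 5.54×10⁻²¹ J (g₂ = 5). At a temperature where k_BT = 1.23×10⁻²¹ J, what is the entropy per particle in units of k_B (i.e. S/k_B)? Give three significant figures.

Eᵢ/kT = 0, 2.9024, 4.5041.
Z = Σ gᵢe^(−Eᵢ/kT) = 4·e^(−0) + 5·e^(−2.9024) + 5·e^(−4.5041) = 4.0000 + 0.27446 + 0.055318 = 4.3298.
⟨E⟩ = Σ EᵢPᵢ = 0.29708 ×10⁻²¹ J.
S/k_B = ln Z + ⟨E⟩/kT = ln(4.3298) + 0.29708/1.23 = 1.4655 + 0.24153 = 1.71.

1.71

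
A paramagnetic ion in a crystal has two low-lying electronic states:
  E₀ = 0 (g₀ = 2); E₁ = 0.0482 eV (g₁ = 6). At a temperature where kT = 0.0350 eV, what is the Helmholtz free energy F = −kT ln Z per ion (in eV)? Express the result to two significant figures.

-0.044 eV

Eᵢ/kT = 0, 1.377.
Z = Σ gᵢe^(−Eᵢ/kT) = 2·e^(−0) + 6·e^(−1.377) = 2.000 + 1.514 = 3.514.
F = −kT ln Z = −0.0350 × ln(3.514) = −0.0350 × 1.257 = -0.044 eV.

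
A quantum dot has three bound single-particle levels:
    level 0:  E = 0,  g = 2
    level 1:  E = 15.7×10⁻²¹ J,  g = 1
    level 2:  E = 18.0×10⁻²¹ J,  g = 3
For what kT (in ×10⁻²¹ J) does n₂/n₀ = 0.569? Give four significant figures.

18.57 ×10⁻²¹ J

n₂/n₀ = (g₂/g₀) exp[−(E₂−E₀)/kT] = 0.569.
⇒ (E₂−E₀)/kT = ln((3/2)/0.569) = ln(2.63620) = 0.969338.
kT = 18.0 ×10⁻²¹ J / 0.969338 = 18.57 ×10⁻²¹ J.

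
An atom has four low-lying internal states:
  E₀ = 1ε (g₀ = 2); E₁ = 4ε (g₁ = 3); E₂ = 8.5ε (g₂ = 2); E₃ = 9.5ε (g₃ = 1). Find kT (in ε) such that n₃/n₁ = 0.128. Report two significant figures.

5.7 ε

n₃/n₁ = (g₃/g₁) exp[−(E₃−E₁)/kT] = 0.128.
⇒ (E₃−E₁)/kT = ln((1/3)/0.128) = ln(2.604) = 0.9570.
kT = 5.5ε / 0.9570 = 5.7 ε.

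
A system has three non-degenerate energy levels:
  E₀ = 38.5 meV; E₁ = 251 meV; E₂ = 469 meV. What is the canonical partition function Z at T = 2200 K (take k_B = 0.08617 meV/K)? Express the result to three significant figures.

Z = 1.17

k_BT = 0.08617 × 2200 K = 189.57 meV.
Eᵢ/kT = 0.20309, 1.3240, 2.4740.
Z = Σ e^(−Eᵢ/kT) = e^(−0.20309) + e^(−1.3240) + e^(−2.4740) = 0.81620 + 0.26607 + 0.084247 = 1.1665.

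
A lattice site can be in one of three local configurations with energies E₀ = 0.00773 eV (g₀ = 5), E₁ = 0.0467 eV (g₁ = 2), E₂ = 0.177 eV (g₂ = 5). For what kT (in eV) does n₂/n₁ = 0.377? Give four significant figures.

n₂/n₁ = (g₂/g₁) exp[−(E₂−E₁)/kT] = 0.377.
⇒ (E₂−E₁)/kT = ln((5/2)/0.377) = ln(6.63130) = 1.89180.
kT = 0.1303 eV / 1.89180 = 0.06888 eV.

0.06888 eV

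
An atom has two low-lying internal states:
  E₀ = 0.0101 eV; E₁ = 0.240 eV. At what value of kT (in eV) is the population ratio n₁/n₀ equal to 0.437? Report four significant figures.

0.2777 eV

n₁/n₀ = exp[−(E₁−E₀)/kT] = 0.437.
⇒ (E₁−E₀)/kT = ln(1/0.437) = ln(2.28833) = 0.827822.
kT = 0.2299 eV / 0.827822 = 0.2777 eV.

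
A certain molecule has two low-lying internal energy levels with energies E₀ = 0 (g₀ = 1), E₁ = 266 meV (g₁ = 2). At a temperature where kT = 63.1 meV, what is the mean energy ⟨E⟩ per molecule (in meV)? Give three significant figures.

7.63 meV

Eᵢ/kT = 0, 4.2155.
Z = Σ gᵢe^(−Eᵢ/kT) = 1·e^(−0) + 2·e^(−4.2155) = 1.0000 + 0.029530 = 1.0295.
⟨E⟩ = Σ Eᵢ gᵢe^(−Eᵢ/kT) / Z = (0·1.0000 + 266·0.029530) / 1.0295 = 7.63 meV.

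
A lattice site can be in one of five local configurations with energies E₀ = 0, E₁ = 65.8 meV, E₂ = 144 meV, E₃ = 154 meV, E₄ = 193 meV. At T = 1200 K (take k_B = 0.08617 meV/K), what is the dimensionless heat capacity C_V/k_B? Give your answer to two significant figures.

k_BT = 0.08617 × 1200 K = 103.4 meV.
Eᵢ/kT = 0, 0.6364, 1.393, 1.489, 1.867.
Z = Σ e^(−Eᵢ/kT) = e^(−0) + e^(−0.6364) + e^(−1.393) + e^(−1.489) + e^(−1.867) = 1.000 + 0.5292 + 0.2483 + 0.2256 + 0.1546 = 2.158.
⟨E⟩ = 62.63 meV, ⟨E²⟩ = 8595 meV².
C_V/k_B = (⟨E²⟩ − ⟨E⟩²)/(kT)² = (8595 − 3923)/10690 = 0.44.

0.44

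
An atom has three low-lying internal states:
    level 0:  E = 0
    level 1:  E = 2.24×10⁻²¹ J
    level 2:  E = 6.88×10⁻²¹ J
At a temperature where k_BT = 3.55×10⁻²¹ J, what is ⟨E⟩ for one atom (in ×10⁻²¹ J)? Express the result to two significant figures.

Eᵢ/kT = 0, 0.6310, 1.938.
Z = Σ e^(−Eᵢ/kT) = e^(−0) + e^(−0.6310) + e^(−1.938) = 1.000 + 0.5321 + 0.1440 = 1.676.
⟨E⟩ = Σ Eᵢ e^(−Eᵢ/kT) / Z = (0·1.000 + 2.24·0.5321 + 6.88·0.1440) / 1.676 = 1.3 ×10⁻²¹ J.

1.3 ×10⁻²¹ J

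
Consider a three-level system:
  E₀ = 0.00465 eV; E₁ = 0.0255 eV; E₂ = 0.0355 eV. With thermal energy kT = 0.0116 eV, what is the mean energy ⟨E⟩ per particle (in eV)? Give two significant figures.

Eᵢ/kT = 0.4009, 2.198, 3.060.
Z = Σ e^(−Eᵢ/kT) = e^(−0.4009) + e^(−2.198) + e^(−3.060) = 0.6697 + 0.1110 + 0.04689 = 0.8276.
⟨E⟩ = Σ Eᵢ e^(−Eᵢ/kT) / Z = (0.00465·0.6697 + 0.0255·0.1110 + 0.0355·0.04689) / 0.8276 = 0.0092 eV.

0.0092 eV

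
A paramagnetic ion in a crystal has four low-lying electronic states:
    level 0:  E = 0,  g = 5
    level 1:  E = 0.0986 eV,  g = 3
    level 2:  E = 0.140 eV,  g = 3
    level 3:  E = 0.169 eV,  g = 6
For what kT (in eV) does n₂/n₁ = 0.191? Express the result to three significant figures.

n₂/n₁ = (g₂/g₁) exp[−(E₂−E₁)/kT] = 0.191.
⇒ (E₂−E₁)/kT = ln((3/3)/0.191) = ln(5.2356) = 1.6555.
kT = 0.0414 eV / 1.6555 = 0.0250 eV.

0.0250 eV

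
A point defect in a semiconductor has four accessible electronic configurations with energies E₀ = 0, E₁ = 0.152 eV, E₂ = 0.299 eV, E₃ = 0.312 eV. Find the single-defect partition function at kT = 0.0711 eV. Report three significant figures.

Eᵢ/kT = 0, 2.1378, 4.2053, 4.3882.
Z = Σ e^(−Eᵢ/kT) = e^(−0) + e^(−2.1378) + e^(−4.2053) + e^(−4.3882) = 1.0000 + 0.11791 + 0.014916 + 0.012423 = 1.1452.

Z = 1.15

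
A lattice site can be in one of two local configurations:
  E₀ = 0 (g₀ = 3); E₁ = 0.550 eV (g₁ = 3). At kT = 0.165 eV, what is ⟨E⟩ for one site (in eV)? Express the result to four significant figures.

Eᵢ/kT = 0, 3.33333.
Z = Σ gᵢe^(−Eᵢ/kT) = 3·e^(−0) + 3·e^(−3.33333) = 3.00000 + 0.107022 = 3.10702.
⟨E⟩ = Σ Eᵢ gᵢe^(−Eᵢ/kT) / Z = (0·3.00000 + 0.550·0.107022) / 3.10702 = 0.01894 eV.

0.01894 eV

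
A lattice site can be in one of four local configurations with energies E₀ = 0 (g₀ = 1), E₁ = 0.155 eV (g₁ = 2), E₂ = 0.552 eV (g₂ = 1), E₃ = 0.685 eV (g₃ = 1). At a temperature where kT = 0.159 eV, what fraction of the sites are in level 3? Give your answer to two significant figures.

Eᵢ/kT = 0, 0.9748, 3.472, 4.308.
Z = Σ gᵢe^(−Eᵢ/kT) = 1·e^(−0) + 2·e^(−0.9748) + 1·e^(−3.472) + 1·e^(−4.308) = 1.000 + 0.7545 + 0.03105 + 0.01346 = 1.799.
P₃ = g₃ e^(−E₃/kT) / Z = 0.01346/1.799 = 0.0075.

0.0075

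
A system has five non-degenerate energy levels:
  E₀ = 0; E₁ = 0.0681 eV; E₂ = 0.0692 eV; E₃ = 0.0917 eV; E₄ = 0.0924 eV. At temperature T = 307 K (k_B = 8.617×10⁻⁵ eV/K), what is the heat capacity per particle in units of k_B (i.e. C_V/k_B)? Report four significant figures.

k_BT = 8.617×10⁻⁵ × 307 K = 0.0264542 eV.
Eᵢ/kT = 0, 2.57426, 2.61584, 3.46637, 3.49283.
Z = Σ e^(−Eᵢ/kT) = e^(−0) + e^(−2.57426) + e^(−2.61584) + e^(−3.46637) + e^(−3.49283) = 1.00000 + 0.0762102 + 0.0731064 + 0.0312302 + 0.0304147 = 1.21096.
⟨E⟩ = 0.0131491 eV, ⟨E²⟩ = 0.00101225 eV².
C_V/k_B = (⟨E²⟩ − ⟨E⟩²)/(kT)² = (0.00101225 − 0.000172899)/0.000699825 = 1.199.

1.199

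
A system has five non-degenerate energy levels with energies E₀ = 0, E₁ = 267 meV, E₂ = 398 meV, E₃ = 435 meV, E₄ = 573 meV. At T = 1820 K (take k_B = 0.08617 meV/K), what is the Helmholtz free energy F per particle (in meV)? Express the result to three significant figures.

k_BT = 0.08617 × 1820 K = 156.83 meV.
Eᵢ/kT = 0, 1.7025, 2.5378, 2.7737, 3.6536.
Z = Σ e^(−Eᵢ/kT) = e^(−0) + e^(−1.7025) + e^(−2.5378) + e^(−2.7737) + e^(−3.6536) = 1.0000 + 0.18223 + 0.079040 + 0.062431 + 0.025898 = 1.3496.
F = −kT ln Z = −156.83 × ln(1.3496) = −156.83 × 0.29981 = -47.0 meV.

-47.0 meV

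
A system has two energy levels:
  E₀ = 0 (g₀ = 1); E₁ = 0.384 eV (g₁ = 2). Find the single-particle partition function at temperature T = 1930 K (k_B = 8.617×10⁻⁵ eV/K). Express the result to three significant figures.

Z = 1.20

k_BT = 8.617×10⁻⁵ × 1930 K = 0.16631 eV.
Eᵢ/kT = 0, 2.3089.
Z = Σ gᵢe^(−Eᵢ/kT) = 1·e^(−0) + 2·e^(−2.3089) = 1.0000 + 0.19874 = 1.1987.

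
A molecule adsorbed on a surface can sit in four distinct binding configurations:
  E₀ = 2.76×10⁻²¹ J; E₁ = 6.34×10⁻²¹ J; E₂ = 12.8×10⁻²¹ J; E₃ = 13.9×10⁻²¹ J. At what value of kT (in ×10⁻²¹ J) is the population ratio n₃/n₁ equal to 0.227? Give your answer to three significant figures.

n₃/n₁ = exp[−(E₃−E₁)/kT] = 0.227.
⇒ (E₃−E₁)/kT = ln(1/0.227) = ln(4.4053) = 1.4828.
kT = 7.56 ×10⁻²¹ J / 1.4828 = 5.10 ×10⁻²¹ J.

5.10 ×10⁻²¹ J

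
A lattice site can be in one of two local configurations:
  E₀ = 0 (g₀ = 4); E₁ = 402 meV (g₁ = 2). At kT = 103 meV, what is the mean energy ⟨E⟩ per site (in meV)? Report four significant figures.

4.016 meV

Eᵢ/kT = 0, 3.90291.
Z = Σ gᵢe^(−Eᵢ/kT) = 4·e^(−0) + 2·e^(−3.90291) = 4.00000 + 0.0403662 = 4.04037.
⟨E⟩ = Σ Eᵢ gᵢe^(−Eᵢ/kT) / Z = (0·4.00000 + 402·0.0403662) / 4.04037 = 4.016 meV.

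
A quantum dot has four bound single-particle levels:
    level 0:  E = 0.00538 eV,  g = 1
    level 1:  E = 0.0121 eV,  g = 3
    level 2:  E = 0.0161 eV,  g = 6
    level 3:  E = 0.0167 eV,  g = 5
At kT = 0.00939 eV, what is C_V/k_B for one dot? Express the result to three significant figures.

0.187

Eᵢ/kT = 0.57295, 1.2886, 1.7146, 1.7785.
Z = Σ gᵢe^(−Eᵢ/kT) = 1·e^(−0.57295) + 3·e^(−1.2886) + 6·e^(−1.7146) + 5·e^(−1.7785) = 0.56386 + 0.82697 + 1.0802 + 0.84446 = 3.3155.
⟨E⟩ = 0.013432 eV, ⟨E²⟩ = 0.00019693 eV².
C_V/k_B = (⟨E²⟩ − ⟨E⟩²)/(kT)² = (0.00019693 − 0.00018042)/0.000088172 = 0.187.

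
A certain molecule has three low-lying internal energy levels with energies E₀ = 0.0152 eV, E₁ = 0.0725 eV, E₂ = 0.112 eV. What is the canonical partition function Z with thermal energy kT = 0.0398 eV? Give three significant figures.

Z = 0.904

Eᵢ/kT = 0.38191, 1.8216, 2.8141.
Z = Σ e^(−Eᵢ/kT) = e^(−0.38191) + e^(−1.8216) + e^(−2.8141) = 0.68256 + 0.16177 + 0.059959 = 0.90429.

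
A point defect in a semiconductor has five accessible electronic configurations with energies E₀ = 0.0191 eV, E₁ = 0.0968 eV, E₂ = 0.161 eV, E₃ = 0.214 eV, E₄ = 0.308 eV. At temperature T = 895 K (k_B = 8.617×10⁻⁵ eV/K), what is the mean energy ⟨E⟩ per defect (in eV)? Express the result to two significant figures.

k_BT = 8.617×10⁻⁵ × 895 K = 0.07712 eV.
Eᵢ/kT = 0.2477, 1.255, 2.088, 2.775, 3.994.
Z = Σ e^(−Eᵢ/kT) = e^(−0.2477) + e^(−1.255) + e^(−2.088) + e^(−2.775) + e^(−3.994) = 0.7806 + 0.2851 + 0.1239 + 0.06235 + 0.01843 = 1.270.
⟨E⟩ = Σ Eᵢ e^(−Eᵢ/kT) / Z = (0.0191·0.7806 + 0.0968·0.2851 + 0.161·0.1239 + 0.214·0.06235 + 0.308·0.01843) / 1.270 = 0.064 eV.

0.064 eV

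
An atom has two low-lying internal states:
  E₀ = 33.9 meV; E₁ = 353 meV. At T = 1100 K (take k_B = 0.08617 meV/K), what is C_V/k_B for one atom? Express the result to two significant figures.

0.37

k_BT = 0.08617 × 1100 K = 94.79 meV.
Eᵢ/kT = 0.3576, 3.724.
Z = Σ e^(−Eᵢ/kT) = e^(−0.3576) + e^(−3.724) = 0.6994 + 0.02414 = 0.7235.
⟨E⟩ = 44.55 meV, ⟨E²⟩ = 5269 meV².
C_V/k_B = (⟨E²⟩ − ⟨E⟩²)/(kT)² = (5269 − 1985)/8985 = 0.37.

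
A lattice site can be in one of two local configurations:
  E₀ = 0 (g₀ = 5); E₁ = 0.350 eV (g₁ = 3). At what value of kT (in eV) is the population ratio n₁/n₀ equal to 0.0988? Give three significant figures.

n₁/n₀ = (g₁/g₀) exp[−(E₁−E₀)/kT] = 0.0988.
⇒ (E₁−E₀)/kT = ln((3/5)/0.0988) = ln(6.0729) = 1.8038.
kT = 0.350 eV / 1.8038 = 0.194 eV.

0.194 eV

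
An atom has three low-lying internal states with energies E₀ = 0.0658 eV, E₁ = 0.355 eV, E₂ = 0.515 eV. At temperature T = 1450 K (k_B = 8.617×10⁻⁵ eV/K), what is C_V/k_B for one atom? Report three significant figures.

k_BT = 8.617×10⁻⁵ × 1450 K = 0.12495 eV.
Eᵢ/kT = 0.52661, 2.8411, 4.1216.
Z = Σ e^(−Eᵢ/kT) = e^(−0.52661) + e^(−2.8411) + e^(−4.1216) = 0.59060 + 0.058361 + 0.016219 = 0.66518.
⟨E⟩ = 0.10213 eV, ⟨E²⟩ = 0.021368 eV².
C_V/k_B = (⟨E²⟩ − ⟨E⟩²)/(kT)² = (0.021368 − 0.010431)/0.015613 = 0.701.

0.701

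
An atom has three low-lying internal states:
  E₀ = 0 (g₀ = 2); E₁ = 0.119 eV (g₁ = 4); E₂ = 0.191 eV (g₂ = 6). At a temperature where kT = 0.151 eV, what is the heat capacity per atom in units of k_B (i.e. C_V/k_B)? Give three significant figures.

Eᵢ/kT = 0, 0.78808, 1.2649.
Z = Σ gᵢe^(−Eᵢ/kT) = 2·e^(−0) + 4·e^(−0.78808) + 6·e^(−1.2649) = 2.0000 + 1.8189 + 1.6936 = 5.5125.
⟨E⟩ = 0.097946 eV, ⟨E²⟩ = 0.015881 eV².
C_V/k_B = (⟨E²⟩ − ⟨E⟩²)/(kT)² = (0.015881 − 0.0095934)/0.022801 = 0.276.

0.276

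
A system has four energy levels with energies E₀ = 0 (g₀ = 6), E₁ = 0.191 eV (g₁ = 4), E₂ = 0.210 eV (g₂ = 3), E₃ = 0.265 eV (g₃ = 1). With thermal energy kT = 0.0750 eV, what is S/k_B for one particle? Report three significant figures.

Eᵢ/kT = 0, 2.5467, 2.8000, 3.5333.
Z = Σ gᵢe^(−Eᵢ/kT) = 6·e^(−0) + 4·e^(−2.5467) + 3·e^(−2.8000) + 1·e^(−3.5333) = 6.0000 + 0.31336 + 0.18243 + 0.029208 = 6.5250.
⟨E⟩ = Σ EᵢPᵢ = 0.016230 eV.
S/k_B = ln Z + ⟨E⟩/kT = ln(6.5250) + 0.016230/0.0750 = 1.8756 + 0.21640 = 2.09.

2.09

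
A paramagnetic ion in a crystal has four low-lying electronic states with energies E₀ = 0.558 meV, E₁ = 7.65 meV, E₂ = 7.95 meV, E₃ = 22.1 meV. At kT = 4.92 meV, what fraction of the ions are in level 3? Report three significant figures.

0.00852

Eᵢ/kT = 0.11341, 1.5549, 1.6159, 4.4919.
Z = Σ e^(−Eᵢ/kT) = e^(−0.11341) + e^(−1.5549) + e^(−1.6159) + e^(−4.4919) = 0.89278 + 0.21121 + 0.19871 + 0.011199 = 1.3139.
P₃ = e^(−E₃/kT) / Z = 0.011199/1.3139 = 0.00852.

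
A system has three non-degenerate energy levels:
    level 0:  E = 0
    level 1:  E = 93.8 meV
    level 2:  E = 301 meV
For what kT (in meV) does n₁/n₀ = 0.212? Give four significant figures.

n₁/n₀ = exp[−(E₁−E₀)/kT] = 0.212.
⇒ (E₁−E₀)/kT = ln(1/0.212) = ln(4.71698) = 1.55117.
kT = 93.8 meV / 1.55117 = 60.47 meV.

60.47 meV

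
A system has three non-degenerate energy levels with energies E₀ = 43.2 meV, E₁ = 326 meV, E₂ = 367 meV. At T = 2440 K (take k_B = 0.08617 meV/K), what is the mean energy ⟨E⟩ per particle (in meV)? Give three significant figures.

140 meV

k_BT = 0.08617 × 2440 K = 210.25 meV.
Eᵢ/kT = 0.20547, 1.5505, 1.7455.
Z = Σ e^(−Eᵢ/kT) = e^(−0.20547) + e^(−1.5505) + e^(−1.7455) = 0.81426 + 0.21214 + 0.17456 = 1.2010.
⟨E⟩ = Σ Eᵢ e^(−Eᵢ/kT) / Z = (43.2·0.81426 + 326·0.21214 + 367·0.17456) / 1.2010 = 140 meV.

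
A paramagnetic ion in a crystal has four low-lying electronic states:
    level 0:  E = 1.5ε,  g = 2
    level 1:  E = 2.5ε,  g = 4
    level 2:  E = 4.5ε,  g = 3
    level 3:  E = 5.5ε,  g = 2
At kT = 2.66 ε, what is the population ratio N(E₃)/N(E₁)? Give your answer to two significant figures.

0.16

n₃/n₁ = (g₃/g₁) exp[−(E₃−E₁)/kT] = (2/4) × exp(−(3.0ε)/(2.66ε)) = (2/4) × exp(-1.128) = 0.16.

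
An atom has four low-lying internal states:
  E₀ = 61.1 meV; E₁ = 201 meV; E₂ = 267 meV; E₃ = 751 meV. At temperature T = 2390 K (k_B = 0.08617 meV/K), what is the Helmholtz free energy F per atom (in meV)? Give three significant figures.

-72.2 meV

k_BT = 0.08617 × 2390 K = 205.95 meV.
Eᵢ/kT = 0.29667, 0.97597, 1.2964, 3.6465.
Z = Σ e^(−Eᵢ/kT) = e^(−0.29667) + e^(−0.97597) + e^(−1.2964) + e^(−3.6465) = 0.74329 + 0.37683 + 0.27351 + 0.026082 = 1.4197.
F = −kT ln Z = −205.95 × ln(1.4197) = −205.95 × 0.35045 = -72.2 meV.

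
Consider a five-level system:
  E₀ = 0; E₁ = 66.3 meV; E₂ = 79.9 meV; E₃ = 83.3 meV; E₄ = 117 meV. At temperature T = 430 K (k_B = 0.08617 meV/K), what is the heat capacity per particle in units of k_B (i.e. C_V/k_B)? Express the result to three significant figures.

k_BT = 0.08617 × 430 K = 37.053 meV.
Eᵢ/kT = 0, 1.7893, 2.1564, 2.2481, 3.1576.
Z = Σ e^(−Eᵢ/kT) = e^(−0) + e^(−1.7893) + e^(−2.1564) + e^(−2.2481) + e^(−3.1576) = 1.0000 + 0.16708 + 0.11574 + 0.10560 + 0.042528 = 1.4309.
⟨E⟩ = 23.829 meV, ⟨E²⟩ = 1948.6 meV².
C_V/k_B = (⟨E²⟩ − ⟨E⟩²)/(kT)² = (1948.6 − 567.82)/1372.9 = 1.01.

1.01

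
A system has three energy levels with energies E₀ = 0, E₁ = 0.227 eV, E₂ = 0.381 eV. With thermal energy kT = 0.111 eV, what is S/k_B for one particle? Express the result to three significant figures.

Eᵢ/kT = 0, 2.0450, 3.4324.
Z = Σ e^(−Eᵢ/kT) = e^(−0) + e^(−2.0450) + e^(−3.4324) = 1.0000 + 0.12938 + 0.032309 = 1.1617.
⟨E⟩ = Σ EᵢPᵢ = 0.035878 eV.
S/k_B = ln Z + ⟨E⟩/kT = ln(1.1617) + 0.035878/0.111 = 0.14988 + 0.32323 = 0.473.

0.473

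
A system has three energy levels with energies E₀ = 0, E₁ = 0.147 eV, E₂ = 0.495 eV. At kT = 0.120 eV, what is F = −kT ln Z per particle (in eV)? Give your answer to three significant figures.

Eᵢ/kT = 0, 1.2250, 4.1250.
Z = Σ e^(−Eᵢ/kT) = e^(−0) + e^(−1.2250) + e^(−4.1250) = 1.0000 + 0.29376 + 0.016163 = 1.3099.
F = −kT ln Z = −0.120 × ln(1.3099) = −0.120 × 0.26995 = -0.0324 eV.

-0.0324 eV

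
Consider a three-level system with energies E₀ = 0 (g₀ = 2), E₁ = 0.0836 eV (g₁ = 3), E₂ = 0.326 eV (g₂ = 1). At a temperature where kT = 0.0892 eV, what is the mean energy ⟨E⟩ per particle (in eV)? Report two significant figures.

0.033 eV

Eᵢ/kT = 0, 0.9372, 3.655.
Z = Σ gᵢe^(−Eᵢ/kT) = 2·e^(−0) + 3·e^(−0.9372) + 1·e^(−3.655) = 2.000 + 1.175 + 0.02586 = 3.201.
⟨E⟩ = Σ Eᵢ gᵢe^(−Eᵢ/kT) / Z = (0·2.000 + 0.0836·1.175 + 0.326·0.02586) / 3.201 = 0.033 eV.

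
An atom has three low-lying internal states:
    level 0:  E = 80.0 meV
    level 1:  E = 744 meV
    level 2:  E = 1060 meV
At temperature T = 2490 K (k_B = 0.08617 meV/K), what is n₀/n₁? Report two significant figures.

22

k_BT = 0.08617 × 2490 K = 214.6 meV.
n₀/n₁ = exp[−(E₀−E₁)/kT] = exp(−(-664.0 meV)/(214.6 meV)) = exp(3.094) = 22.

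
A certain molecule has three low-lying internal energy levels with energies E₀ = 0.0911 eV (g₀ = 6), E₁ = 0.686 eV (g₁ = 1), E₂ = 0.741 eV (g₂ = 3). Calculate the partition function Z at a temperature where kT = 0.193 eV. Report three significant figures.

Eᵢ/kT = 0.47202, 3.5544, 3.8394.
Z = Σ gᵢe^(−Eᵢ/kT) = 6·e^(−0.47202) + 1·e^(−3.5544) + 3·e^(−3.8394) = 3.7424 + 0.028599 + 0.064520 = 3.8355.

Z = 3.84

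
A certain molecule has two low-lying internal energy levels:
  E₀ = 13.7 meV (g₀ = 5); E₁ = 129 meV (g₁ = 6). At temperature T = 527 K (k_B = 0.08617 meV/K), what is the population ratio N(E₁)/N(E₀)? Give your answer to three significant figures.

0.0947

k_BT = 0.08617 × 527 K = 45.412 meV.
n₁/n₀ = (g₁/g₀) exp[−(E₁−E₀)/kT] = (6/5) × exp(−(115.3 meV)/(45.412 meV)) = (6/5) × exp(-2.5390) = 0.0947.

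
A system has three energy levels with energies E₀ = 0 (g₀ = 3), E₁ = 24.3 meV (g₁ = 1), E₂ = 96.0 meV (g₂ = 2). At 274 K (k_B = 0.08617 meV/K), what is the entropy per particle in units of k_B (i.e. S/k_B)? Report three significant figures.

k_BT = 0.08617 × 274 K = 23.611 meV.
Eᵢ/kT = 0, 1.0292, 4.0659.
Z = Σ gᵢe^(−Eᵢ/kT) = 3·e^(−0) + 1·e^(−1.0292) + 2·e^(−4.0659) = 3.0000 + 0.35729 + 0.034295 = 3.3916.
⟨E⟩ = Σ EᵢPᵢ = 3.5306 meV.
S/k_B = ln Z + ⟨E⟩/kT = ln(3.3916) + 3.5306/23.611 = 1.2213 + 0.14953 = 1.37.

1.37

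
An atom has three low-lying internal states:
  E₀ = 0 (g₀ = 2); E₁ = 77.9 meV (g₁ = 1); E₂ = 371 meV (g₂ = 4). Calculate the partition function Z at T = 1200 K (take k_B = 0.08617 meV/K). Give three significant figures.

Z = 2.58

k_BT = 0.08617 × 1200 K = 103.40 meV.
Eᵢ/kT = 0, 0.75338, 3.5880.
Z = Σ gᵢe^(−Eᵢ/kT) = 2·e^(−0) + 1·e^(−0.75338) + 4·e^(−3.5880) = 2.0000 + 0.47077 + 0.11061 = 2.5814.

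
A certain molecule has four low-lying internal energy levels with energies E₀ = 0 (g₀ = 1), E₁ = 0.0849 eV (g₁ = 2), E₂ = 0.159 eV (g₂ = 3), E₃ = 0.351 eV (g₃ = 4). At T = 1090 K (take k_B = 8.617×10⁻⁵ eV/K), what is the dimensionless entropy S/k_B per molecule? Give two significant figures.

k_BT = 8.617×10⁻⁵ × 1090 K = 0.09393 eV.
Eᵢ/kT = 0, 0.9039, 1.693, 3.737.
Z = Σ gᵢe^(−Eᵢ/kT) = 1·e^(−0) + 2·e^(−0.9039) + 3·e^(−1.693) + 4·e^(−3.737) = 1.000 + 0.8100 + 0.5519 + 0.09530 = 2.457.
⟨E⟩ = Σ EᵢPᵢ = 0.07732 eV.
S/k_B = ln Z + ⟨E⟩/kT = ln(2.457) + 0.07732/0.09393 = 0.8989 + 0.8232 = 1.7.

1.7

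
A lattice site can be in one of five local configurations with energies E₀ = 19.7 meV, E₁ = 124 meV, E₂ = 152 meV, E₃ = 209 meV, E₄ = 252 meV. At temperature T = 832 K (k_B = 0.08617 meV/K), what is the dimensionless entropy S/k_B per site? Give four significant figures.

1.037

k_BT = 0.08617 × 832 K = 71.6934 meV.
Eᵢ/kT = 0.274781, 1.72959, 2.12014, 2.91519, 3.51497.
Z = Σ e^(−Eᵢ/kT) = e^(−0.274781) + e^(−1.72959) + e^(−2.12014) + e^(−2.91519) + e^(−3.51497) = 0.759738 + 0.177357 + 0.120015 + 0.0541937 + 0.0297487 = 1.14105.
⟨E⟩ = Σ EᵢPᵢ = 64.8741 meV.
S/k_B = ln Z + ⟨E⟩/kT = ln(1.14105) + 64.8741/71.6934 = 0.131949 + 0.904882 = 1.037.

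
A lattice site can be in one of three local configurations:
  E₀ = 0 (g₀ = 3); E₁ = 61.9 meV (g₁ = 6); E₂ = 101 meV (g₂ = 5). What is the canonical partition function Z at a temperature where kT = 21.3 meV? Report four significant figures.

Eᵢ/kT = 0, 2.90610, 4.74178.
Z = Σ gᵢe^(−Eᵢ/kT) = 3·e^(−0) + 6·e^(−2.90610) + 5·e^(−4.74178) = 3.00000 + 0.328132 + 0.0436155 = 3.37175.

Z = 3.372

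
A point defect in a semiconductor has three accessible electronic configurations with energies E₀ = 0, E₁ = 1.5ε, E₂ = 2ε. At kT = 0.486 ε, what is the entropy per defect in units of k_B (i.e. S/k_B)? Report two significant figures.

Eᵢ/kT = 0, 3.086, 4.115.
Z = Σ e^(−Eᵢ/kT) = e^(−0) + e^(−3.086) + e^(−4.115) = 1.000 + 0.04568 + 0.01633 = 1.062.
⟨E⟩ = Σ EᵢPᵢ = 0.09527 ε.
S/k_B = ln Z + ⟨E⟩/kT = ln(1.062) + 0.09527/0.486 = 0.06015 + 0.1960 = 0.26.

0.26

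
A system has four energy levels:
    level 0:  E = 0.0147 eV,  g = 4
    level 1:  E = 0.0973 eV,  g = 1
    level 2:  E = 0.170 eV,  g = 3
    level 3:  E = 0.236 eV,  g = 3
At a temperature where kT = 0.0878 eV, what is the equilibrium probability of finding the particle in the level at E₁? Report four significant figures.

Eᵢ/kT = 0.167426, 1.10820, 1.93622, 2.68793.
Z = Σ gᵢe^(−Eᵢ/kT) = 4·e^(−0.167426) + 1·e^(−1.10820) + 3·e^(−1.93622) + 3·e^(−2.68793) = 3.38336 + 0.330153 + 0.432745 + 0.204065 = 4.35032.
P₁ = g₁ e^(−E₁/kT) / Z = 0.330153/4.35032 = 0.07589.

0.07589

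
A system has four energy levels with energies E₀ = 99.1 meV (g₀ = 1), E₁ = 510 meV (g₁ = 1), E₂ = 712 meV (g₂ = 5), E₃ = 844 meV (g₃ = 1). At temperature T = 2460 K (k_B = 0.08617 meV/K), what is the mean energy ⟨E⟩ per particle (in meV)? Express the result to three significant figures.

k_BT = 0.08617 × 2460 K = 211.98 meV.
Eᵢ/kT = 0.46750, 2.4059, 3.3588, 3.9815.
Z = Σ gᵢe^(−Eᵢ/kT) = 1·e^(−0.46750) + 1·e^(−2.4059) + 5·e^(−3.3588) + 1·e^(−3.9815) = 0.62657 + 0.090184 + 0.17388 + 0.018658 = 0.90929.
⟨E⟩ = Σ Eᵢ gᵢe^(−Eᵢ/kT) / Z = (99.1·0.62657 + 510·0.090184 + 712·0.17388 + 844·0.018658) / 0.90929 = 272 meV.

272 meV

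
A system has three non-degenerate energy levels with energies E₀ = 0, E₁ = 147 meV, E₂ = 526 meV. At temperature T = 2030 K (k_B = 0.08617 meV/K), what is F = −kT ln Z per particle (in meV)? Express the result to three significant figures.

k_BT = 0.08617 × 2030 K = 174.93 meV.
Eᵢ/kT = 0, 0.84034, 3.0069.
Z = Σ e^(−Eᵢ/kT) = e^(−0) + e^(−0.84034) + e^(−3.0069) = 1.0000 + 0.43156 + 0.049445 = 1.4810.
F = −kT ln Z = −174.93 × ln(1.4810) = −174.93 × 0.39272 = -68.7 meV.

-68.7 meV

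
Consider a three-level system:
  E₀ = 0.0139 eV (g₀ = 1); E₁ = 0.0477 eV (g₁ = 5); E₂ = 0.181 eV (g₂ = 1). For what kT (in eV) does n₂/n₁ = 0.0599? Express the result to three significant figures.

n₂/n₁ = (g₂/g₁) exp[−(E₂−E₁)/kT] = 0.0599.
⇒ (E₂−E₁)/kT = ln((1/5)/0.0599) = ln(3.3389) = 1.2056.
kT = 0.1333 eV / 1.2056 = 0.111 eV.

0.111 eV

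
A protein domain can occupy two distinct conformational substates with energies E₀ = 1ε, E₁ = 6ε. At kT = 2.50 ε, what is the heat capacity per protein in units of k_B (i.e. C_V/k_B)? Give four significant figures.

Eᵢ/kT = 0.400000, 2.40000.
Z = Σ e^(−Eᵢ/kT) = e^(−0.400000) + e^(−2.40000) = 0.670320 + 0.0907180 = 0.761038.
⟨E⟩ = 1.59601 ε, ⟨E²⟩ = 5.17210 ε².
C_V/k_B = (⟨E²⟩ − ⟨E⟩²)/(kT)² = (5.17210 − 2.54725)/6.25000 = 0.4200.

0.4200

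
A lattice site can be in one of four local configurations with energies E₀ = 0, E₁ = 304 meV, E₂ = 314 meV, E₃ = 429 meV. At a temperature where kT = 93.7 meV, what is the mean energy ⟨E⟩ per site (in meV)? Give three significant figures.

Eᵢ/kT = 0, 3.2444, 3.3511, 4.5784.
Z = Σ e^(−Eᵢ/kT) = e^(−0) + e^(−3.2444) + e^(−3.3511) + e^(−4.5784) = 1.0000 + 0.038992 + 0.035046 + 0.010271 = 1.0843.
⟨E⟩ = Σ Eᵢ e^(−Eᵢ/kT) / Z = (0·1.0000 + 304·0.038992 + 314·0.035046 + 429·0.010271) / 1.0843 = 25.1 meV.

25.1 meV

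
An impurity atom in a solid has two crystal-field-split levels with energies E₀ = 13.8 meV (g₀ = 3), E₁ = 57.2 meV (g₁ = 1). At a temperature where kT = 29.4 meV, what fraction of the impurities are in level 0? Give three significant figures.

0.929

Eᵢ/kT = 0.46939, 1.9456.
Z = Σ gᵢe^(−Eᵢ/kT) = 3·e^(−0.46939) + 1·e^(−1.9456) = 1.8762 + 0.14290 = 2.0191.
P₀ = g₀ e^(−E₀/kT) / Z = 1.8762/2.0191 = 0.929.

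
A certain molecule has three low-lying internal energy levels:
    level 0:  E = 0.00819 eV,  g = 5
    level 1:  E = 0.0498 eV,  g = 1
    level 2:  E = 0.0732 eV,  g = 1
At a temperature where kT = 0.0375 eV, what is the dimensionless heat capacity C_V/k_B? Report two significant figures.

0.16

Eᵢ/kT = 0.2184, 1.328, 1.952.
Z = Σ gᵢe^(−Eᵢ/kT) = 5·e^(−0.2184) + 1·e^(−1.328) + 1·e^(−1.952) = 4.019 + 0.2650 + 0.1420 = 4.426.
⟨E⟩ = 0.01277 eV, ⟨E²⟩ = 0.0003813 eV².
C_V/k_B = (⟨E²⟩ − ⟨E⟩²)/(kT)² = (0.0003813 − 0.0001631)/0.001406 = 0.16.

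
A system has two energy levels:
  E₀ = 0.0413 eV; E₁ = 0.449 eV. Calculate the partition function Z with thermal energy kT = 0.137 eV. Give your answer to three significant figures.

Z = 0.777

Eᵢ/kT = 0.30146, 3.2774.
Z = Σ e^(−Eᵢ/kT) = e^(−0.30146) + e^(−3.2774) = 0.73974 + 0.037726 = 0.77747.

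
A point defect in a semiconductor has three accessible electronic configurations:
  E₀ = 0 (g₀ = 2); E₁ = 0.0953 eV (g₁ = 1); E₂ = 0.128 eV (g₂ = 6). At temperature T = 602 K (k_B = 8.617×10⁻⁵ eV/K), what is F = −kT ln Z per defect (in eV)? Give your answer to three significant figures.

-0.0509 eV

k_BT = 8.617×10⁻⁵ × 602 K = 0.051874 eV.
Eᵢ/kT = 0, 1.8371, 2.4675.
Z = Σ gᵢe^(−Eᵢ/kT) = 2·e^(−0) + 1·e^(−1.8371) + 6·e^(−2.4675) = 2.0000 + 0.15928 + 0.50878 = 2.6681.
F = −kT ln Z = −0.051874 × ln(2.6681) = −0.051874 × 0.98137 = -0.0509 eV.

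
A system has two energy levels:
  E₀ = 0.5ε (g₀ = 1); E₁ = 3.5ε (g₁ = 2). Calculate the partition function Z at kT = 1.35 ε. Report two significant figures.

Eᵢ/kT = 0.3704, 2.593.
Z = Σ gᵢe^(−Eᵢ/kT) = 1·e^(−0.3704) + 2·e^(−2.593) = 0.6905 + 0.1496 = 0.8401.

Z = 0.84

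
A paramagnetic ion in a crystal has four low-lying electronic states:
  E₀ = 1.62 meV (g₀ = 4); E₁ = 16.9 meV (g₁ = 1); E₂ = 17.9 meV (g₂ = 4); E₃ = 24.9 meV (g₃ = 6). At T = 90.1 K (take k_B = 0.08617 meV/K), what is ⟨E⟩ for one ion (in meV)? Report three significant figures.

k_BT = 0.08617 × 90.1 K = 7.7639 meV.
Eᵢ/kT = 0.20866, 2.1767, 2.3055, 3.2072.
Z = Σ gᵢe^(−Eᵢ/kT) = 4·e^(−0.20866) + 1·e^(−2.1767) + 4·e^(−2.3055) + 6·e^(−3.2072) = 3.2467 + 0.11342 + 0.39884 + 0.24282 = 4.0018.
⟨E⟩ = Σ Eᵢ gᵢe^(−Eᵢ/kT) / Z = (1.62·3.2467 + 16.9·0.11342 + 17.9·0.39884 + 24.9·0.24282) / 4.0018 = 5.09 meV.

5.09 meV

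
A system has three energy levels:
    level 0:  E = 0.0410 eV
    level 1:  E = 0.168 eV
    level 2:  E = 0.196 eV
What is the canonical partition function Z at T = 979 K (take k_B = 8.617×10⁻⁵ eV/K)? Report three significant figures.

k_BT = 8.617×10⁻⁵ × 979 K = 0.084360 eV.
Eᵢ/kT = 0.48601, 1.9915, 2.3234.
Z = Σ e^(−Eᵢ/kT) = e^(−0.48601) + e^(−1.9915) + e^(−2.3234) = 0.61508 + 0.13649 + 0.097940 = 0.84951.

Z = 0.850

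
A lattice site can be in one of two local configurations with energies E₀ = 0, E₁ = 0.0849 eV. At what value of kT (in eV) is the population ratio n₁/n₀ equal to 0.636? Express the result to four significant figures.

0.1876 eV

n₁/n₀ = exp[−(E₁−E₀)/kT] = 0.636.
⇒ (E₁−E₀)/kT = ln(1/0.636) = ln(1.57233) = 0.452559.
kT = 0.0849 eV / 0.452559 = 0.1876 eV.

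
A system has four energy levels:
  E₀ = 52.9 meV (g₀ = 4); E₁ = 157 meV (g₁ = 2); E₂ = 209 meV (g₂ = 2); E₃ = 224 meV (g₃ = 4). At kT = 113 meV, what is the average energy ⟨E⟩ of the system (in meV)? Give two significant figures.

Eᵢ/kT = 0.4681, 1.389, 1.850, 1.982.
Z = Σ gᵢe^(−Eᵢ/kT) = 4·e^(−0.4681) + 2·e^(−1.389) + 2·e^(−1.850) + 4·e^(−1.982) = 2.505 + 0.4986 + 0.3145 + 0.5512 = 3.869.
⟨E⟩ = Σ Eᵢ gᵢe^(−Eᵢ/kT) / Z = (52.9·2.505 + 157·0.4986 + 209·0.3145 + 224·0.5512) / 3.869 = 100 meV.

100 meV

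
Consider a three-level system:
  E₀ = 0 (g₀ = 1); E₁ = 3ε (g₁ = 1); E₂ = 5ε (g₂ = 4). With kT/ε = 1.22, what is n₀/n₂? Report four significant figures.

n₀/n₂ = (g₀/g₂) exp[−(E₀−E₂)/kT] = (1/4) × exp(−(-5ε)/(1.22ε)) = (1/4) × exp(4.09836) = 15.06.

15.06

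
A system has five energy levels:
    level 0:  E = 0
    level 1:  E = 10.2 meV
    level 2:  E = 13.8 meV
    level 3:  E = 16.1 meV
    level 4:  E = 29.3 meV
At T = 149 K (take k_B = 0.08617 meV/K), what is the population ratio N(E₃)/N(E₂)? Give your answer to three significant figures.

0.836

k_BT = 0.08617 × 149 K = 12.839 meV.
n₃/n₂ = exp[−(E₃−E₂)/kT] = exp(−(2.3 meV)/(12.839 meV)) = exp(-0.17914) = 0.836.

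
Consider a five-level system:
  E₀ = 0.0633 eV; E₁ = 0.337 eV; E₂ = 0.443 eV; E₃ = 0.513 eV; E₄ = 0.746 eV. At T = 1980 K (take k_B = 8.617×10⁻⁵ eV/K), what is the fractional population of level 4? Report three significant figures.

0.0131

k_BT = 8.617×10⁻⁵ × 1980 K = 0.17062 eV.
Eᵢ/kT = 0.37100, 1.9751, 2.5964, 3.0067, 4.3723.
Z = Σ e^(−Eᵢ/kT) = e^(−0.37100) + e^(−1.9751) + e^(−2.5964) + e^(−3.0067) + e^(−4.3723) = 0.69004 + 0.13875 + 0.074541 + 0.049455 + 0.012622 = 0.96541.
P₄ = e^(−E₄/kT) / Z = 0.012622/0.96541 = 0.0131.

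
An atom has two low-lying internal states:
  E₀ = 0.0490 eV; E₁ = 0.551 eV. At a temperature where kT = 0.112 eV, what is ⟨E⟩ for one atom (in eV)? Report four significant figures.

Eᵢ/kT = 0.437500, 4.91964.
Z = Σ e^(−Eᵢ/kT) = e^(−0.437500) + e^(−4.91964) = 0.645649 + 0.00730176 = 0.652951.
⟨E⟩ = Σ Eᵢ e^(−Eᵢ/kT) / Z = (0.0490·0.645649 + 0.551·0.00730176) / 0.652951 = 0.05461 eV.

0.05461 eV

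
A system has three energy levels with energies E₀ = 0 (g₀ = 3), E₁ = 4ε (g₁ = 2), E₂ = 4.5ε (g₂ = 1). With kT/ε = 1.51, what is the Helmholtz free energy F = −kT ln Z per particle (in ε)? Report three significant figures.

Eᵢ/kT = 0, 2.6490, 2.9801.
Z = Σ gᵢe^(−Eᵢ/kT) = 3·e^(−0) + 2·e^(−2.6490) + 1·e^(−2.9801) = 3.0000 + 0.14144 + 0.050788 = 3.1922.
F = −kT ln Z = −1.51 × ln(3.1922) = −1.51 × 1.1607 = -1.75 ε.

-1.75 ε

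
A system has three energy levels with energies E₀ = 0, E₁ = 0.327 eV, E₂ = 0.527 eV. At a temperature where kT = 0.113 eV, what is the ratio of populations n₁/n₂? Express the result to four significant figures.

5.870

n₁/n₂ = exp[−(E₁−E₂)/kT] = exp(−(-0.200 eV)/(0.113 eV)) = exp(1.76991) = 5.870.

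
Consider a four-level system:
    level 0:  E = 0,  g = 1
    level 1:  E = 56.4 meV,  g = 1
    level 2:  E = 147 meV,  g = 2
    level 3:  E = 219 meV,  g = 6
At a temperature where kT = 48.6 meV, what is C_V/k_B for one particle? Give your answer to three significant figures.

1.38

Eᵢ/kT = 0, 1.1605, 3.0247, 4.5062.
Z = Σ gᵢe^(−Eᵢ/kT) = 1·e^(−0) + 1·e^(−1.1605) + 2·e^(−3.0247) + 6·e^(−4.5062) = 1.0000 + 0.31333 + 0.097145 + 0.066242 = 1.4767.
⟨E⟩ = 31.461 meV, ⟨E²⟩ = 4247.9 meV².
C_V/k_B = (⟨E²⟩ − ⟨E⟩²)/(kT)² = (4247.9 − 989.79)/2362.0 = 1.38.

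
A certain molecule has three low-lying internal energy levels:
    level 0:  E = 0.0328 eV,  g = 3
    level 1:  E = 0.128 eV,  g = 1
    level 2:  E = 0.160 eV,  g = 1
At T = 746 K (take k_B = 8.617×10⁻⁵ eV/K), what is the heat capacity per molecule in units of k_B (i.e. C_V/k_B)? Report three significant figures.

k_BT = 8.617×10⁻⁵ × 746 K = 0.064283 eV.
Eᵢ/kT = 0.51024, 1.9912, 2.4890.
Z = Σ gᵢe^(−Eᵢ/kT) = 3·e^(−0.51024) + 1·e^(−1.9912) + 1·e^(−2.4890) = 1.8011 + 0.13653 + 0.082993 = 2.0206.
⟨E⟩ = 0.044457 eV, ⟨E²⟩ = 0.0031175 eV².
C_V/k_B = (⟨E²⟩ − ⟨E⟩²)/(kT)² = (0.0031175 − 0.0019764)/0.0041323 = 0.276.

0.276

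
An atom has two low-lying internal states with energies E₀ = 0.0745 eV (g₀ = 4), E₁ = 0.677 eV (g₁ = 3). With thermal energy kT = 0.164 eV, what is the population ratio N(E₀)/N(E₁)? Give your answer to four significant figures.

n₀/n₁ = (g₀/g₁) exp[−(E₀−E₁)/kT] = (4/3) × exp(−(-0.6025 eV)/(0.164 eV)) = (4/3) × exp(3.67378) = 52.53.

52.53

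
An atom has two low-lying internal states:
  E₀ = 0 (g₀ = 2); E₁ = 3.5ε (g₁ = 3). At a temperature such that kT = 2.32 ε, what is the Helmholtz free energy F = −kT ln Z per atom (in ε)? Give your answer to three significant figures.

-2.27 ε

Eᵢ/kT = 0, 1.5086.
Z = Σ gᵢe^(−Eᵢ/kT) = 2·e^(−0) + 3·e^(−1.5086) = 2.0000 + 0.66366 = 2.6637.
F = −kT ln Z = −2.32 × ln(2.6637) = −2.32 × 0.97972 = -2.27 ε.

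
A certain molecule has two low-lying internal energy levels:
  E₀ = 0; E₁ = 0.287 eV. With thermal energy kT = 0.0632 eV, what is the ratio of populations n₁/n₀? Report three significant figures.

n₁/n₀ = exp[−(E₁−E₀)/kT] = exp(−(0.287 eV)/(0.0632 eV)) = exp(-4.5411) = 0.0107.

0.0107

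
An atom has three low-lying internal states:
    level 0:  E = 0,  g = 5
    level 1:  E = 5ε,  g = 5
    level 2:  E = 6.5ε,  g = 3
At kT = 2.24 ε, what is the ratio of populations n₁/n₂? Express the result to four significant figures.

3.256

n₁/n₂ = (g₁/g₂) exp[−(E₁−E₂)/kT] = (5/3) × exp(−(-1.5ε)/(2.24ε)) = (5/3) × exp(0.669643) = 3.256.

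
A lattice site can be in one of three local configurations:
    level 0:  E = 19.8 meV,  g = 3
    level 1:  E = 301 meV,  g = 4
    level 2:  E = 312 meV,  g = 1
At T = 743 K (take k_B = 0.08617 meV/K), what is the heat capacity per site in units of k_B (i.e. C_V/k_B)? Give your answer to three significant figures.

0.375

k_BT = 0.08617 × 743 K = 64.024 meV.
Eᵢ/kT = 0.30926, 4.7014, 4.8732.
Z = Σ gᵢe^(−Eᵢ/kT) = 3·e^(−0.30926) + 4·e^(−4.7014) + 1·e^(−4.8732) = 2.2020 + 0.036330 + 0.0076488 = 2.2460.
⟨E⟩ = 25.343 meV, ⟨E²⟩ = 2181.4 meV².
C_V/k_B = (⟨E²⟩ − ⟨E⟩²)/(kT)² = (2181.4 − 642.27)/4099.1 = 0.375.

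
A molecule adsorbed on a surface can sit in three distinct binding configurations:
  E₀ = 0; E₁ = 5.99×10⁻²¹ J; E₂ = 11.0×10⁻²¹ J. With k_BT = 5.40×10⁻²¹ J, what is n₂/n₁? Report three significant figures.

n₂/n₁ = exp[−(E₂−E₁)/kT] = exp(−(5.01 ×10⁻²¹ J)/(5.40 ×10⁻²¹ J)) = exp(-0.92778) = 0.395.

0.395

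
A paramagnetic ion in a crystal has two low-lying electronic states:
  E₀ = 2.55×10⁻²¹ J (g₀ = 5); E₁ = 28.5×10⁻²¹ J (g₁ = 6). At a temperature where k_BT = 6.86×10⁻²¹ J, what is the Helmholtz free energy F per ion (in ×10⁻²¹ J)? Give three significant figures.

Eᵢ/kT = 0.37172, 4.1545.
Z = Σ gᵢe^(−Eᵢ/kT) = 5·e^(−0.37172) + 6·e^(−4.1545) = 3.4477 + 0.094162 = 3.5419.
F = −kT ln Z = −6.86 × ln(3.5419) = −6.86 × 1.2647 = -8.68 ×10⁻²¹ J.

-8.68 ×10⁻²¹ J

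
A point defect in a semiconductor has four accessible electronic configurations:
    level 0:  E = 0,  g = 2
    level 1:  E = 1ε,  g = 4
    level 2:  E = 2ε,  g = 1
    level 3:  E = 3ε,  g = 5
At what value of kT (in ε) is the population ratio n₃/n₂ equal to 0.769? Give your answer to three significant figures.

n₃/n₂ = (g₃/g₂) exp[−(E₃−E₂)/kT] = 0.769.
⇒ (E₃−E₂)/kT = ln((5/1)/0.769) = ln(6.5020) = 1.8721.
kT = 1ε / 1.8721 = 0.534 ε.

0.534 ε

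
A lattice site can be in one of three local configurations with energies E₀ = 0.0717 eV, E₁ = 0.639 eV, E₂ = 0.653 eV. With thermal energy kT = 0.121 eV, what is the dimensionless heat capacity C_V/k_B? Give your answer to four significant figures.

0.3781

Eᵢ/kT = 0.592562, 5.28099, 5.39669.
Z = Σ e^(−Eᵢ/kT) = e^(−0.592562) + e^(−5.28099) + e^(−5.39669) = 0.552909 + 0.00508739 + 0.00453156 = 0.562528.
⟨E⟩ = 0.0815133 eV, ⟨E²⟩ = 0.0121808 eV².
C_V/k_B = (⟨E²⟩ − ⟨E⟩²)/(kT)² = (0.0121808 − 0.00664442)/0.0146410 = 0.3781.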